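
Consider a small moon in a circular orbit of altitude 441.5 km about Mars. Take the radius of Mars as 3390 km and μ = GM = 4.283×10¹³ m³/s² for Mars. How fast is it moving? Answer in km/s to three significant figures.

r = 3390 + 441.5 = 3831.5 km = 3.8315×10⁶ m.
For a circular orbit v = √(μ/r) = √(4.283×10¹³ / 3.832×10⁶) = √(1.118×10⁷) = 3343 m/s.
That is 3.343 km/s.

v ≈ 3.34 km/s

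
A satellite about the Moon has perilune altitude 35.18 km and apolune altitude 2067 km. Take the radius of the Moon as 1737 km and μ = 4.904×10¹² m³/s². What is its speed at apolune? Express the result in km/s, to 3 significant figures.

v ≈ 0.905 km/s

r_p = 1737 + 35.18 = 1772.2 km = 1.7722×10⁶ m.
r_a = 1737 + 2067 = 3804.0 km = 3.8040×10⁶ m.
Semi-major axis a = (r_p + r_a)/2 = 2788.1 km = 2.788×10⁶ m.
Vis-viva: v² = μ(2/r − 1/a) = 4.904×10¹² × (5.258×10⁻⁷ − 3.587×10⁻⁷) = 8.194×10⁵ m²/s².
v = 905.2 m/s = 0.9052 km/s.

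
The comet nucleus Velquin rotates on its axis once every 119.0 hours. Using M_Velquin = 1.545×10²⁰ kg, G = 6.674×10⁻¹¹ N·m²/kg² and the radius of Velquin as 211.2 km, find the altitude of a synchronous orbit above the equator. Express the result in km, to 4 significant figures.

μ = GM = 6.674×10⁻¹¹ × 1.545×10²⁰ = 1.031×10¹⁰ m³/s².
T = 119.0 hours = 4.284×10⁵ s.
A synchronous orbit has period T, so by Kepler's third law a = (μT²/4π²)^(1/3).
μT²/4π² = 1.031×10¹⁰ × (4.284×10⁵)² / 39.48 = 4.794×10¹⁹ m³.
a = 3.633×10⁶ m = 3632.6 km.
Altitude h = a − R = 3632.6 − 211.2 = 3421.4 km.

h_sync ≈ 3421 km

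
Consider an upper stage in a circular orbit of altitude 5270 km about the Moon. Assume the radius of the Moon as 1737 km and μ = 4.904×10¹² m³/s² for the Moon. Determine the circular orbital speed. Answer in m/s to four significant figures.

v ≈ 836.6 m/s

r = 1737 + 5270 = 7007.0 km = 7.0070×10⁶ m.
For a circular orbit v = √(μ/r) = √(4.904×10¹² / 7.007×10⁶) = √(6.999×10⁵) = 836.6 m/s.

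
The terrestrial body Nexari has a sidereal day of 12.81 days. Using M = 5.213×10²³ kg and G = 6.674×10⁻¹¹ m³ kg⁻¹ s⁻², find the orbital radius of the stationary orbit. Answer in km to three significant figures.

μ = GM = 6.674×10⁻¹¹ × 5.213×10²³ = 3.479×10¹³ m³/s².
T = 12.81 days = 1.107×10⁶ s.
A synchronous orbit has period T, so by Kepler's third law a = (μT²/4π²)^(1/3).
μT²/4π² = 3.479×10¹³ × (1.107×10⁶)² / 39.48 = 1.080×10²⁴ m³.
a = 1.026×10⁸ m = 1.0258×10⁵ km.

r_sync ≈ 1.03×10⁵ km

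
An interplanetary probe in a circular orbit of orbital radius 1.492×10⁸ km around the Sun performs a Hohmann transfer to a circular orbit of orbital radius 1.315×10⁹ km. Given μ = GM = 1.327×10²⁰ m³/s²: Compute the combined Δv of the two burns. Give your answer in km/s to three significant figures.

r₁ = 1.492×10⁸ km = 1.492×10¹¹ m.
r₂ = 1.315×10⁹ km = 1.315×10¹² m.
Transfer ellipse a_t = (r₁ + r₂)/2 = 7.321×10¹¹ m.
At r₁: circular v_c1 = √(μ/r₁) = 29820 m/s; transfer-perihelion v_p = √[μ(2/r₁ − 1/a_t)] = 39970 m/s.
Δv₁ = v_p − v_c1 = 10150 m/s.
At r₂: circular v_c2 = √(μ/r₂) = 10050 m/s; transfer-aphelion v_a = √[μ(2/r₂ − 1/a_t)] = 4535 m/s.
Δv₂ = v_c2 − v_a = 5511 m/s.
Total Δv = Δv₁ + Δv₂ = 15660 m/s = 15.66 km/s.

Δv_total ≈ 15.7 km/s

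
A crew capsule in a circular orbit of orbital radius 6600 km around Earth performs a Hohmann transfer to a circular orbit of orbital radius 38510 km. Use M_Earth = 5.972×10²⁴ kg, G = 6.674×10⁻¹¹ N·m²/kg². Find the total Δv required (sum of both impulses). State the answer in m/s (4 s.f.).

Δv_total ≈ 3860 m/s

μ = GM = 6.674×10⁻¹¹ × 5.972×10²⁴ = 3.986×10¹⁴ m³/s².
r₁ = 6600 km = 6.600×10⁶ m.
r₂ = 38510 km = 3.851×10⁷ m.
Transfer ellipse a_t = (r₁ + r₂)/2 = 2.256×10⁷ m.
At r₁: circular v_c1 = √(μ/r₁) = 7771 m/s; transfer-perigee v_p = √[μ(2/r₁ − 1/a_t)] = 10150 m/s.
Δv₁ = v_p − v_c1 = 2383 m/s.
At r₂: circular v_c2 = √(μ/r₂) = 3217 m/s; transfer-apogee v_a = √[μ(2/r₂ − 1/a_t)] = 1740 m/s.
Δv₂ = v_c2 − v_a = 1477 m/s.
Total Δv = Δv₁ + Δv₂ = 3860 m/s.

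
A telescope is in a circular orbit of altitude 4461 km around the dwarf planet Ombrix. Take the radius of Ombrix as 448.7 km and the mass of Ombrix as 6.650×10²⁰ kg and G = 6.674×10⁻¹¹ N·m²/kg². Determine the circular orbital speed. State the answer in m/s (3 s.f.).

μ = GM = 6.674×10⁻¹¹ × 6.650×10²⁰ = 4.438×10¹⁰ m³/s².
r = 448.7 + 4461 = 4909.7 km = 4.9097×10⁶ m.
For a circular orbit v = √(μ/r) = √(4.438×10¹⁰ / 4.910×10⁶) = √(9.040×10³) = 95.08 m/s.

v ≈ 95.1 m/s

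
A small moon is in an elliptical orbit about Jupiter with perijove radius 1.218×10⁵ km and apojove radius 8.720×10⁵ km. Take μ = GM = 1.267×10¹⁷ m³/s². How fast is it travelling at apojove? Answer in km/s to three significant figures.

v ≈ 5.97 km/s

Semi-major axis a = (r_p + r_a)/2 = 4.9690×10⁵ km = 4.969×10⁸ m.
Vis-viva: v² = μ(2/r − 1/a) = 1.267×10¹⁷ × (2.294×10⁻⁹ − 2.012×10⁻⁹) = 3.562×10⁷ m²/s².
v = 5968 m/s = 5.968 km/s.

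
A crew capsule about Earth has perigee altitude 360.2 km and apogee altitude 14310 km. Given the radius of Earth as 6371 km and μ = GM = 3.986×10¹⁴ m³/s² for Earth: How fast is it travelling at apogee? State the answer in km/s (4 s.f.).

v ≈ 3.077 km/s

r_p = 6371 + 360.2 = 6731.2 km = 6.7312×10⁶ m.
r_a = 6371 + 14310 = 20681 km = 2.0681×10⁷ m.
Semi-major axis a = (r_p + r_a)/2 = 13706 km = 1.371×10⁷ m.
Vis-viva: v² = μ(2/r − 1/a) = 3.986×10¹⁴ × (9.671×10⁻⁸ − 7.296×10⁻⁸) = 9.466×10⁶ m²/s².
v = 3077 m/s = 3.077 km/s.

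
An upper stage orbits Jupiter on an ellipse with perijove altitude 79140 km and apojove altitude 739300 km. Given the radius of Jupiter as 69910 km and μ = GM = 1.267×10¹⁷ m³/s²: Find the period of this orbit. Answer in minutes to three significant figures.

T ≈ 3090 minutes

r_p = 69910 + 79140 = 149050 km = 1.4905×10⁸ m.
r_a = 69910 + 739300 = 809210 km = 8.0921×10⁸ m.
Semi-major axis a = (r_p + r_a)/2 = (1.4905×10⁵ + 8.0921×10⁵)/2 = 4.7913×10⁵ km = 4.791×10⁸ m.
By Kepler's third law T = 2π√(a³/μ) = 2π × 2.946×10⁴ = 1.851×10⁵ s.
= 3085 minutes.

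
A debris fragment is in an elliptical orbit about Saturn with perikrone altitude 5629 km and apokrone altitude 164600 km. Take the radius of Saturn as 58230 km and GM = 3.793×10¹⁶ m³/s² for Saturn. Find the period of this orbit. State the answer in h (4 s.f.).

r_p = 58230 + 5629 = 63859 km = 6.3859×10⁷ m.
r_a = 58230 + 164600 = 222830 km = 2.2283×10⁸ m.
Semi-major axis a = (r_p + r_a)/2 = (63859 + 2.2283×10⁵)/2 = 1.4334×10⁵ km = 1.433×10⁸ m.
By Kepler's third law T = 2π√(a³/μ) = 2π × 8.812×10³ = 5.537×10⁴ s.
= 15.38 h.

T ≈ 15.38 h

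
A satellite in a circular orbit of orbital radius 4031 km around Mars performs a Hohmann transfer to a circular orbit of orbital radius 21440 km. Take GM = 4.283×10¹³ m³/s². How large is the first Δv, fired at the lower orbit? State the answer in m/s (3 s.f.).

r₁ = 4031 km = 4.031×10⁶ m.
r₂ = 21440 km = 2.144×10⁷ m.
Transfer ellipse a_t = (r₁ + r₂)/2 = 1.274×10⁷ m.
At r₁: circular v_c1 = √(μ/r₁) = 3260 m/s; transfer-periapsis v_p = √[μ(2/r₁ − 1/a_t)] = 4229 m/s.
Δv₁ = v_p − v_c1 = 969.7 m/s.

Δv ≈ 970 m/s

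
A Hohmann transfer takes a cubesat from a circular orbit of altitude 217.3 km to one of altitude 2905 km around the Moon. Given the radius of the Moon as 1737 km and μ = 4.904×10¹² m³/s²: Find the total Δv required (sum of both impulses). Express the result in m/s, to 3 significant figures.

r₁ = 1737 + 217.3 = 1954.3 km = 1.9543×10⁶ m.
r₂ = 1737 + 2905 = 4642.0 km = 4.6420×10⁶ m.
Transfer ellipse a_t = (r₁ + r₂)/2 = 3.298×10⁶ m.
At r₁: circular v_c1 = √(μ/r₁) = 1584 m/s; transfer-perilune v_p = √[μ(2/r₁ − 1/a_t)] = 1879 m/s.
Δv₁ = v_p − v_c1 = 295.2 m/s.
At r₂: circular v_c2 = √(μ/r₂) = 1028 m/s; transfer-apolune v_a = √[μ(2/r₂ − 1/a_t)] = 791.2 m/s.
Δv₂ = v_c2 − v_a = 236.6 m/s.
Total Δv = Δv₁ + Δv₂ = 531.9 m/s.

Δv_total ≈ 532 m/s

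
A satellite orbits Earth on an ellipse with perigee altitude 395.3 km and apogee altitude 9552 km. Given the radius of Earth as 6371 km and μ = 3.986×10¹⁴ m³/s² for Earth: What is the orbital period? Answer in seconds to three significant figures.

T ≈ 12000 seconds

r_p = 6371 + 395.3 = 6766.3 km = 6.7663×10⁶ m.
r_a = 6371 + 9552 = 15923 km = 1.5923×10⁷ m.
Semi-major axis a = (r_p + r_a)/2 = (6766.3 + 15923)/2 = 11345 km = 1.134×10⁷ m.
By Kepler's third law T = 2π√(a³/μ) = 2π × 1.914×10³ = 1.203×10⁴ s.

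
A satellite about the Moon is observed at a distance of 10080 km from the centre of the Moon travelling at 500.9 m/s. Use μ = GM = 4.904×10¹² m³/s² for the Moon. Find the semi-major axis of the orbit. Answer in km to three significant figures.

a ≈ 6790 km

r = 1.008×10⁷ m.
Vis-viva rearranged: 1/a = 2/r − v²/μ = 1.984×10⁻⁷ − 5.116×10⁻⁸ = 1.473×10⁻⁷ m⁻¹.
a = 6.791×10⁶ m = 6791.2 km.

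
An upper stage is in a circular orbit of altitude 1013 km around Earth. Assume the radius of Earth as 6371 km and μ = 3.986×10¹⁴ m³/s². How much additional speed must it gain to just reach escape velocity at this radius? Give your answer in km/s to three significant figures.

Δv ≈ 3.04 km/s

r = 6371 + 1013 = 7384.0 km = 7.3840×10⁶ m.
Circular speed v_c = √(μ/r) = 7347 m/s.
Escape speed v_esc = √(2μ/r) = √2 × v_c = 10390 m/s.
Δv = v_esc − v_c = 3043 m/s = 3.043 km/s.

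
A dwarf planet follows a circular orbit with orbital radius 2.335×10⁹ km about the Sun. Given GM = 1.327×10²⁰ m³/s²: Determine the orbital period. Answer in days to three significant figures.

r = 2.335×10⁹ km = 2.335×10¹² m.
Kepler's third law: T = 2π√(r³/μ) = 2π√((2.335×10¹²)³ / 1.327×10²⁰).
r³/μ = 9.594×10¹⁶ s², so T = 2π × 3.097×10⁸ = 1.946×10⁹ s.
Converting: 1.946×10⁹ s ÷ 86400 = 22520 days.

T ≈ 22500 days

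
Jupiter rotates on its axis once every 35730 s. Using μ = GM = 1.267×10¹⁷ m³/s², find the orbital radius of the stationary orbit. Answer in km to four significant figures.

r_sync ≈ 1.600×10⁵ km

A synchronous orbit has period T, so by Kepler's third law a = (μT²/4π²)^(1/3).
μT²/4π² = 1.267×10¹⁷ × (3.573×10⁴)² / 39.48 = 4.097×10²⁴ m³.
a = 1.600×10⁸ m = 1.6002×10⁵ km.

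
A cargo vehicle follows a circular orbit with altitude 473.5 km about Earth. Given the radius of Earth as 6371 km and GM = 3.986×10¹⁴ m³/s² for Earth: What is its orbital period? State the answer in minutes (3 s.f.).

r = 6371 + 473.5 = 6844.5 km = 6.8445×10⁶ m.
Kepler's third law: T = 2π√(r³/μ) = 2π√((6.844×10⁶)³ / 3.986×10¹⁴).
r³/μ = 8.044×10⁵ s², so T = 2π × 8.969×10² = 5.635×10³ s.
Converting: 5.635×10³ s ÷ 60.00 = 93.92 minutes.

T ≈ 93.9 minutes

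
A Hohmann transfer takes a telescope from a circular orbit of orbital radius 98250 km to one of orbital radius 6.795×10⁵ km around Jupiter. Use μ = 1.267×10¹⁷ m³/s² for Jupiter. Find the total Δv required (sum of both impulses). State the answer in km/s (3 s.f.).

r₁ = 98250 km = 9.825×10⁷ m.
r₂ = 6.795×10⁵ km = 6.795×10⁸ m.
Transfer ellipse a_t = (r₁ + r₂)/2 = 3.889×10⁸ m.
At r₁: circular v_c1 = √(μ/r₁) = 35910 m/s; transfer-perijove v_p = √[μ(2/r₁ − 1/a_t)] = 47470 m/s.
Δv₁ = v_p − v_c1 = 11560 m/s.
At r₂: circular v_c2 = √(μ/r₂) = 13660 m/s; transfer-apojove v_a = √[μ(2/r₂ − 1/a_t)] = 6864 m/s.
Δv₂ = v_c2 − v_a = 6791 m/s.
Total Δv = Δv₁ + Δv₂ = 18350 m/s = 18.35 km/s.

Δv_total ≈ 18.4 km/s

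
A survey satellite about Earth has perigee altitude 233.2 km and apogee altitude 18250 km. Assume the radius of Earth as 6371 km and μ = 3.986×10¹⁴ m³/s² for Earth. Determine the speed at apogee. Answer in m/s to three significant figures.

v ≈ 2620 m/s

r_p = 6371 + 233.2 = 6604.2 km = 6.6042×10⁶ m.
r_a = 6371 + 18250 = 24621 km = 2.4621×10⁷ m.
Semi-major axis a = (r_p + r_a)/2 = 15613 km = 1.561×10⁷ m.
Vis-viva: v² = μ(2/r − 1/a) = 3.986×10¹⁴ × (8.123×10⁻⁸ − 6.405×10⁻⁸) = 6.848×10⁶ m²/s².
v = 2617 m/s.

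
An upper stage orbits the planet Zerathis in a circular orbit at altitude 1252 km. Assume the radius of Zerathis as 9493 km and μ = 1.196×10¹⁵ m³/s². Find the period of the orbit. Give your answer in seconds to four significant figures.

T ≈ 6399 seconds

r = 9493 + 1252 = 10745 km = 1.0745×10⁷ m.
Kepler's third law: T = 2π√(r³/μ) = 2π√((1.074×10⁷)³ / 1.196×10¹⁵).
r³/μ = 1.037×10⁶ s², so T = 2π × 1.018×10³ = 6.399×10³ s.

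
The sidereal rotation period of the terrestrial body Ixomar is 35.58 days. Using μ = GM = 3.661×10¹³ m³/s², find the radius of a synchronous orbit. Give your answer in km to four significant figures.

T = 35.58 days = 3.074×10⁶ s.
A synchronous orbit has period T, so by Kepler's third law a = (μT²/4π²)^(1/3).
μT²/4π² = 3.661×10¹³ × (3.074×10⁶)² / 39.48 = 8.764×10²⁴ m³.
a = 2.062×10⁸ m = 2.0617×10⁵ km.

r_sync ≈ 2.062×10⁵ km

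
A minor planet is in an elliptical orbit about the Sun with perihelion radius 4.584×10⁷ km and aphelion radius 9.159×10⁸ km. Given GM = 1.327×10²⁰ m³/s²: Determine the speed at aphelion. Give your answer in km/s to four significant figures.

Semi-major axis a = (r_p + r_a)/2 = 4.8087×10⁸ km = 4.809×10¹¹ m.
Vis-viva: v² = μ(2/r − 1/a) = 1.327×10²⁰ × (2.184×10⁻¹² − 2.080×10⁻¹²) = 1.381×10⁷ m²/s².
v = 3716 m/s = 3.716 km/s.

v ≈ 3.716 km/s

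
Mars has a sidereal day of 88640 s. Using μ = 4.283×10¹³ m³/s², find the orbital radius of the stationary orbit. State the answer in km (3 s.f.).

r_sync ≈ 20400 km

A synchronous orbit has period T, so by Kepler's third law a = (μT²/4π²)^(1/3).
μT²/4π² = 4.283×10¹³ × (8.864×10⁴)² / 39.48 = 8.524×10²¹ m³.
a = 2.043×10⁷ m = 20428 km.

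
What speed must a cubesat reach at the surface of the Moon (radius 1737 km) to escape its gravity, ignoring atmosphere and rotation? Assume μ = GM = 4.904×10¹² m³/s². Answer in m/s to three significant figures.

v_esc ≈ 2380 m/s

r = R = 1.737×10⁶ m.
Escape speed v_esc = √(2μ/r) = √(2 × 4.904×10¹² / 1.737×10⁶) = √(5.647×10⁶) = 2376 m/s.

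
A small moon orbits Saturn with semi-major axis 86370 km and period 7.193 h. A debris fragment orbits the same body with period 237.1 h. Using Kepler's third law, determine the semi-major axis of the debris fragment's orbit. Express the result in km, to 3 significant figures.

Kepler's third law: a³ ∝ T², so a₂ = a₁ (T₂/T₁)^(2/3).
T₂/T₁ = 32.96, (T₂/T₁)^(2/3) = 10.28.
a₂ = 86370 × 10.28 = 8.879×10⁵ km.

a₂ ≈ 8.88×10⁵ km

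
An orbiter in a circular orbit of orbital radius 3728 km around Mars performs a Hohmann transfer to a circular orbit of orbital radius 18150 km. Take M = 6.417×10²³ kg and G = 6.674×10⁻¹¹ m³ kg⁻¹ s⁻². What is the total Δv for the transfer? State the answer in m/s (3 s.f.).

μ = GM = 6.674×10⁻¹¹ × 6.417×10²³ = 4.283×10¹³ m³/s².
r₁ = 3728 km = 3.728×10⁶ m.
r₂ = 18150 km = 1.815×10⁷ m.
Transfer ellipse a_t = (r₁ + r₂)/2 = 1.094×10⁷ m.
At r₁: circular v_c1 = √(μ/r₁) = 3389 m/s; transfer-periapsis v_p = √[μ(2/r₁ − 1/a_t)] = 4366 m/s.
Δv₁ = v_p − v_c1 = 976.5 m/s.
At r₂: circular v_c2 = √(μ/r₂) = 1536 m/s; transfer-apoapsis v_a = √[μ(2/r₂ − 1/a_t)] = 896.7 m/s.
Δv₂ = v_c2 − v_a = 639.4 m/s.
Total Δv = Δv₁ + Δv₂ = 1616 m/s.

Δv_total ≈ 1620 m/s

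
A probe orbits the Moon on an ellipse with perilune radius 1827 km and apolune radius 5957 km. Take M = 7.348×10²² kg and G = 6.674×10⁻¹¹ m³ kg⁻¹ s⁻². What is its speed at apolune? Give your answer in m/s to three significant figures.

μ = GM = 6.674×10⁻¹¹ × 7.348×10²² = 4.904×10¹² m³/s².
Semi-major axis a = (r_p + r_a)/2 = 3892.0 km = 3.892×10⁶ m.
Vis-viva: v² = μ(2/r − 1/a) = 4.904×10¹² × (3.357×10⁻⁷ − 2.569×10⁻⁷) = 3.865×10⁵ m²/s².
v = 621.7 m/s.

v ≈ 622 m/s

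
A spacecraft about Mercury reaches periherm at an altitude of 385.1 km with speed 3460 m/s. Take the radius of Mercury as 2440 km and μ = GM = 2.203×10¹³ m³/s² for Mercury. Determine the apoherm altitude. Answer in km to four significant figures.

apoherm altitude ≈ 6892 km

r_p = 2440 + 385.1 = 2825.1 km = 2.825×10⁶ m.
Specific energy ε = v²/2 − μ/r = -1.812×10⁶ J/kg, so a = −μ/(2ε) = 6.078×10⁶ m.
The apsides satisfy r_p + r_a = 2a, so the apoherm radius is 2a − r_p = 9.332×10⁶ m = 9331.7 km.
Apoherm altitude = 9331.7 − 2440 = 6891.7 km.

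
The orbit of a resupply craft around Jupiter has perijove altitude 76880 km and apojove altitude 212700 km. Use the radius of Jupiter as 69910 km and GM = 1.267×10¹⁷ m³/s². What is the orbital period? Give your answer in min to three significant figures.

T ≈ 926 min

r_p = 69910 + 76880 = 146790 km = 1.4679×10⁸ m.
r_a = 69910 + 212700 = 282610 km = 2.8261×10⁸ m.
Semi-major axis a = (r_p + r_a)/2 = (1.4679×10⁵ + 2.8261×10⁵)/2 = 2.1470×10⁵ km = 2.147×10⁸ m.
By Kepler's third law T = 2π√(a³/μ) = 2π × 8.838×10³ = 5.553×10⁴ s.
= 925.5 min.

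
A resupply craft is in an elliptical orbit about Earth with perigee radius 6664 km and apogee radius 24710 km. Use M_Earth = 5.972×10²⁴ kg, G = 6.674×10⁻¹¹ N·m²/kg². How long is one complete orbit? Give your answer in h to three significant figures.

μ = GM = 6.674×10⁻¹¹ × 5.972×10²⁴ = 3.986×10¹⁴ m³/s².
Semi-major axis a = (r_p + r_a)/2 = (6664.0 + 24710)/2 = 15687 km = 1.569×10⁷ m.
By Kepler's third law T = 2π√(a³/μ) = 2π × 3.112×10³ = 1.955×10⁴ s.
= 5.432 h.

T ≈ 5.43 h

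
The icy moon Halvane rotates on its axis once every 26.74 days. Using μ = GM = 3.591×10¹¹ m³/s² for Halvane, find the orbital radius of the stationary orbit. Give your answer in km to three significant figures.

T = 26.74 days = 2.310×10⁶ s.
A synchronous orbit has period T, so by Kepler's third law a = (μT²/4π²)^(1/3).
μT²/4π² = 3.591×10¹¹ × (2.310×10⁶)² / 39.48 = 4.855×10²² m³.
a = 3.648×10⁷ m = 36481 km.

r_sync ≈ 36500 km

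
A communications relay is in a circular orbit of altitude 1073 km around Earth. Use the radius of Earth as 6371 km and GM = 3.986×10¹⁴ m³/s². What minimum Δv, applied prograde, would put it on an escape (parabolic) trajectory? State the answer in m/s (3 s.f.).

r = 6371 + 1073 = 7444.0 km = 7.4440×10⁶ m.
Circular speed v_c = √(μ/r) = 7318 m/s.
Escape speed v_esc = √(2μ/r) = √2 × v_c = 10350 m/s.
Δv = v_esc − v_c = 3031 m/s.

Δv ≈ 3030 m/s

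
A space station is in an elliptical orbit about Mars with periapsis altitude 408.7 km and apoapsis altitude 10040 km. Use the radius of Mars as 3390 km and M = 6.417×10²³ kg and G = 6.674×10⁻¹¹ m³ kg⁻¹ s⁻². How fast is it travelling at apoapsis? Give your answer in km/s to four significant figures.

μ = GM = 6.674×10⁻¹¹ × 6.417×10²³ = 4.283×10¹³ m³/s².
r_p = 3390 + 408.7 = 3798.7 km = 3.7987×10⁶ m.
r_a = 3390 + 10040 = 13430 km = 1.3430×10⁷ m.
Semi-major axis a = (r_p + r_a)/2 = 8614.4 km = 8.614×10⁶ m.
Vis-viva: v² = μ(2/r − 1/a) = 4.283×10¹³ × (1.489×10⁻⁷ − 1.161×10⁻⁷) = 1.406×10⁶ m²/s².
v = 1186 m/s = 1.186 km/s.

v ≈ 1.186 km/s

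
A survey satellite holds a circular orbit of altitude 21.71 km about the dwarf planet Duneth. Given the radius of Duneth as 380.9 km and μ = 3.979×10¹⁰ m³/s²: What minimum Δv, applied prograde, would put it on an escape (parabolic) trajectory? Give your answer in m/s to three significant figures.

r = 380.9 + 21.71 = 402.61 km = 4.0261×10⁵ m.
Circular speed v_c = √(μ/r) = 314.4 m/s.
Escape speed v_esc = √(2μ/r) = √2 × v_c = 444.6 m/s.
Δv = v_esc − v_c = 130.2 m/s.

Δv ≈ 130 m/s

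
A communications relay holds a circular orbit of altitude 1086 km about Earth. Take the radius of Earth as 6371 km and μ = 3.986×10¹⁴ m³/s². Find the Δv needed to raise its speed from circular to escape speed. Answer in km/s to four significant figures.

Δv ≈ 3.028 km/s

r = 6371 + 1086 = 7457.0 km = 7.4570×10⁶ m.
Circular speed v_c = √(μ/r) = 7311 m/s.
Escape speed v_esc = √(2μ/r) = √2 × v_c = 10340 m/s.
Δv = v_esc − v_c = 3028 m/s = 3.028 km/s.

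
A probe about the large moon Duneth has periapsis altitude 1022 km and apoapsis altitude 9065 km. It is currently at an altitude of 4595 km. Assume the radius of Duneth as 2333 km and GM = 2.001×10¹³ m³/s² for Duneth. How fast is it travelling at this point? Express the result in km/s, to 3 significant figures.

r_p = 2333 + 1022 = 3355.0 km = 3.3550×10⁶ m.
r_a = 2333 + 9065 = 11398 km = 1.1398×10⁷ m.
r = 2333 + 4595 = 6928.0 km = 6.928×10⁶ m.
Semi-major axis a = (r_p + r_a)/2 = 7376.5 km = 7.376×10⁶ m.
Vis-viva: v² = μ(2/r − 1/a) = 2.001×10¹³ × (2.887×10⁻⁷ − 1.356×10⁻⁷) = 3.064×10⁶ m²/s².
v = 1750 m/s = 1.750 km/s.

v ≈ 1.75 km/s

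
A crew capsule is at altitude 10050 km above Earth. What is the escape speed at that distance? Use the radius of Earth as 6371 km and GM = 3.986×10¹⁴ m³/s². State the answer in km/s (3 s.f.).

v_esc ≈ 6.97 km/s

r = 6371 + 10050 = 16421 km = 1.6421×10⁷ m.
Escape speed v_esc = √(2μ/r) = √(2 × 3.986×10¹⁴ / 1.642×10⁷) = √(4.855×10⁷) = 6968 m/s.
= 6.968 km/s.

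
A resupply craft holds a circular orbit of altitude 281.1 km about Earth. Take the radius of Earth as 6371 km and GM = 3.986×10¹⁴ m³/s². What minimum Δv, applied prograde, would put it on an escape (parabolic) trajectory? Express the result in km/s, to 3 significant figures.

r = 6371 + 281.1 = 6652.1 km = 6.6521×10⁶ m.
Circular speed v_c = √(μ/r) = 7741 m/s.
Escape speed v_esc = √(2μ/r) = √2 × v_c = 10950 m/s.
Δv = v_esc − v_c = 3206 m/s = 3.206 km/s.

Δv ≈ 3.21 km/s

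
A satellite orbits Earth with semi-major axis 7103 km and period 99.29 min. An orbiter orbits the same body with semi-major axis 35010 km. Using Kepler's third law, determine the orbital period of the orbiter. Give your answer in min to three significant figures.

T₂ ≈ 1090 min

Kepler's third law: T² ∝ a³, so T₂ = T₁ (a₂/a₁)^(3/2).
a₂/a₁ = 4.929, (a₂/a₁)^(3/2) = 10.94.
T₂ = 99.29 × 10.94 = 1087 min.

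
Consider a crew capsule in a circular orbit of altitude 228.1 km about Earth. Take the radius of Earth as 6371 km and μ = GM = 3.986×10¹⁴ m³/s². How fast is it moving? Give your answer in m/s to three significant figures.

v ≈ 7770 m/s

r = 6371 + 228.1 = 6599.1 km = 6.5991×10⁶ m.
For a circular orbit v = √(μ/r) = √(3.986×10¹⁴ / 6.599×10⁶) = √(6.040×10⁷) = 7772 m/s.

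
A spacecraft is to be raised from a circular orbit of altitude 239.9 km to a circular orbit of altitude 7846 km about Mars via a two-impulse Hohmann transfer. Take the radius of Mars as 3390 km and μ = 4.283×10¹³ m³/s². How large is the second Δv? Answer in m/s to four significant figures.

r₁ = 3390 + 239.9 = 3629.9 km = 3.6299×10⁶ m.
r₂ = 3390 + 7846 = 11236 km = 1.1236×10⁷ m.
Transfer ellipse a_t = (r₁ + r₂)/2 = 7.433×10⁶ m.
At r₁: circular v_c1 = √(μ/r₁) = 3435 m/s; transfer-periapsis v_p = √[μ(2/r₁ − 1/a_t)] = 4223 m/s.
At r₂: circular v_c2 = √(μ/r₂) = 1952 m/s; transfer-apoapsis v_a = √[μ(2/r₂ − 1/a_t)] = 1364 m/s.
Δv₂ = v_c2 − v_a = 588.0 m/s.

Δv ≈ 588.0 m/s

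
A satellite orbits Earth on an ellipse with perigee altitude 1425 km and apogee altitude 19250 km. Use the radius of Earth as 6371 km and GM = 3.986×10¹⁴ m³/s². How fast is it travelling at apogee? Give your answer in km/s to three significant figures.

r_p = 6371 + 1425 = 7796.0 km = 7.7960×10⁶ m.
r_a = 6371 + 19250 = 25621 km = 2.5621×10⁷ m.
Semi-major axis a = (r_p + r_a)/2 = 16708 km = 1.671×10⁷ m.
Vis-viva: v² = μ(2/r − 1/a) = 3.986×10¹⁴ × (7.806×10⁻⁸ − 5.985×10⁻⁸) = 7.259×10⁶ m²/s².
v = 2694 m/s = 2.694 km/s.

v ≈ 2.69 km/s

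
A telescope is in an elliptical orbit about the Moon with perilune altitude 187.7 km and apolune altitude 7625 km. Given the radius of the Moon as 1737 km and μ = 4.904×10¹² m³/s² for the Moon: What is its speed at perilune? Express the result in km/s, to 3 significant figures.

v ≈ 2.06 km/s

r_p = 1737 + 187.7 = 1924.7 km = 1.9247×10⁶ m.
r_a = 1737 + 7625 = 9362.0 km = 9.3620×10⁶ m.
Semi-major axis a = (r_p + r_a)/2 = 5643.4 km = 5.643×10⁶ m.
Vis-viva: v² = μ(2/r − 1/a) = 4.904×10¹² × (1.039×10⁻⁶ − 1.772×10⁻⁷) = 4.227×10⁶ m²/s².
v = 2056 m/s = 2.056 km/s.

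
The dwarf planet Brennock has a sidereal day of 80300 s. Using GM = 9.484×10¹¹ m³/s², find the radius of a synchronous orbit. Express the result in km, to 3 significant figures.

r_sync ≈ 5370 km

A synchronous orbit has period T, so by Kepler's third law a = (μT²/4π²)^(1/3).
μT²/4π² = 9.484×10¹¹ × (8.030×10⁴)² / 39.48 = 1.549×10²⁰ m³.
a = 5.371×10⁶ m = 5370.6 km.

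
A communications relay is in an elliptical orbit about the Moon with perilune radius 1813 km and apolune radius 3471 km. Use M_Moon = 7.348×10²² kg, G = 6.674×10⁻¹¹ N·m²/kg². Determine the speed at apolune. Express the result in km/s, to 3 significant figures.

v ≈ 0.985 km/s

μ = GM = 6.674×10⁻¹¹ × 7.348×10²² = 4.904×10¹² m³/s².
Semi-major axis a = (r_p + r_a)/2 = 2642.0 km = 2.642×10⁶ m.
Vis-viva: v² = μ(2/r − 1/a) = 4.904×10¹² × (5.762×10⁻⁷ − 3.785×10⁻⁷) = 9.695×10⁵ m²/s².
v = 984.7 m/s = 0.9847 km/s.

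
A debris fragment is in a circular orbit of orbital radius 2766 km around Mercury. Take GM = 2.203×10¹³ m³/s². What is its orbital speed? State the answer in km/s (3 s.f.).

v ≈ 2.82 km/s

r = 2766 km = 2.766×10⁶ m.
For a circular orbit v = √(μ/r) = √(2.203×10¹³ / 2.766×10⁶) = √(7.965×10⁶) = 2822 m/s.
That is 2.822 km/s.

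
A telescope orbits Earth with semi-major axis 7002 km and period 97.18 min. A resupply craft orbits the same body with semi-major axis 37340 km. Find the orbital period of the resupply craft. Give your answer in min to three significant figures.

Kepler's third law: T² ∝ a³, so T₂ = T₁ (a₂/a₁)^(3/2).
a₂/a₁ = 5.333, (a₂/a₁)^(3/2) = 12.31.
T₂ = 97.18 × 12.31 = 1197 min.

T₂ ≈ 1200 min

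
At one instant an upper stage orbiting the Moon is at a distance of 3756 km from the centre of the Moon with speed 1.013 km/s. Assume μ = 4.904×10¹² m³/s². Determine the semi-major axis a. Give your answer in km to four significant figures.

r = 3.756×10⁶ m.
Vis-viva rearranged: 1/a = 2/r − v²/μ = 5.325×10⁻⁷ − 2.093×10⁻⁷ = 3.232×10⁻⁷ m⁻¹.
a = 3.094×10⁶ m = 3093.8 km.

a ≈ 3094 km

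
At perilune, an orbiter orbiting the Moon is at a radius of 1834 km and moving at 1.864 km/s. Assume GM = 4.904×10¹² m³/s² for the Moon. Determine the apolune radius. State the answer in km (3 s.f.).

r_p = 1.834×10⁶ m.
Specific energy ε = v²/2 − μ/r = -9.367×10⁵ J/kg, so a = −μ/(2ε) = 2.618×10⁶ m.
The apsides satisfy r_p + r_a = 2a, so the apolune radius is 2a − r_p = 3.401×10⁶ m = 3401.5 km.

apolune radius ≈ 3400 km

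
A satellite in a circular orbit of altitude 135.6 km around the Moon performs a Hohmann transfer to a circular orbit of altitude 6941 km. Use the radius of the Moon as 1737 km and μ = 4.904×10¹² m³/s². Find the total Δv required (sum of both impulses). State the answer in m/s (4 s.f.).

r₁ = 1737 + 135.6 = 1872.6 km = 1.8726×10⁶ m.
r₂ = 1737 + 6941 = 8678.0 km = 8.6780×10⁶ m.
Transfer ellipse a_t = (r₁ + r₂)/2 = 5.275×10⁶ m.
At r₁: circular v_c1 = √(μ/r₁) = 1618 m/s; transfer-perilune v_p = √[μ(2/r₁ − 1/a_t)] = 2076 m/s.
Δv₁ = v_p − v_c1 = 457.3 m/s.
At r₂: circular v_c2 = √(μ/r₂) = 751.7 m/s; transfer-apolune v_a = √[μ(2/r₂ − 1/a_t)] = 447.9 m/s.
Δv₂ = v_c2 − v_a = 303.9 m/s.
Total Δv = Δv₁ + Δv₂ = 761.2 m/s.

Δv_total ≈ 761.2 m/s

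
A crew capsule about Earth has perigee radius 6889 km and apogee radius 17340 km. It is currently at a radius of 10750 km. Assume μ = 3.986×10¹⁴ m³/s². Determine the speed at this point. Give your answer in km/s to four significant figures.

v ≈ 6.423 km/s

Semi-major axis a = (r_p + r_a)/2 = 12114 km = 1.211×10⁷ m.
Vis-viva: v² = μ(2/r − 1/a) = 3.986×10¹⁴ × (1.860×10⁻⁷ − 8.255×10⁻⁸) = 4.126×10⁷ m²/s².
v = 6423 m/s = 6.423 km/s.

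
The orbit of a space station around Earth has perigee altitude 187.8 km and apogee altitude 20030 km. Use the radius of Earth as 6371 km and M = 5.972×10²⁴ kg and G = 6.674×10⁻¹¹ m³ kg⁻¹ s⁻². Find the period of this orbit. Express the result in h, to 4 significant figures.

μ = GM = 6.674×10⁻¹¹ × 5.972×10²⁴ = 3.986×10¹⁴ m³/s².
r_p = 6371 + 187.8 = 6558.8 km = 6.5588×10⁶ m.
r_a = 6371 + 20030 = 26401 km = 2.6401×10⁷ m.
Semi-major axis a = (r_p + r_a)/2 = (6558.8 + 26401)/2 = 16480 km = 1.648×10⁷ m.
By Kepler's third law T = 2π√(a³/μ) = 2π × 3.351×10³ = 2.106×10⁴ s.
= 5.849 h.

T ≈ 5.849 h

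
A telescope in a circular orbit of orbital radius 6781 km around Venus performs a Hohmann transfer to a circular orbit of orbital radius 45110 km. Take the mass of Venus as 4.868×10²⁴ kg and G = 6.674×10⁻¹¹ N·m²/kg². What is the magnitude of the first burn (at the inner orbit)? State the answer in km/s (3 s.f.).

Δv ≈ 2.21 km/s

μ = GM = 6.674×10⁻¹¹ × 4.868×10²⁴ = 3.249×10¹⁴ m³/s².
r₁ = 6781 km = 6.781×10⁶ m.
r₂ = 45110 km = 4.511×10⁷ m.
Transfer ellipse a_t = (r₁ + r₂)/2 = 2.595×10⁷ m.
At r₁: circular v_c1 = √(μ/r₁) = 6922 m/s; transfer-periapsis v_p = √[μ(2/r₁ − 1/a_t)] = 9127 m/s.
Δv₁ = v_p − v_c1 = 2205 m/s.
= 2.205 km/s.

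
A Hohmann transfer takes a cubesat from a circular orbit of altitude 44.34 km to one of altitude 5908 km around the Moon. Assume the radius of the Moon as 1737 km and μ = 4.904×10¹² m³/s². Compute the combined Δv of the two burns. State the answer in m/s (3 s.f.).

r₁ = 1737 + 44.34 = 1781.3 km = 1.7813×10⁶ m.
r₂ = 1737 + 5908 = 7645.0 km = 7.6450×10⁶ m.
Transfer ellipse a_t = (r₁ + r₂)/2 = 4.713×10⁶ m.
At r₁: circular v_c1 = √(μ/r₁) = 1659 m/s; transfer-perilune v_p = √[μ(2/r₁ − 1/a_t)] = 2113 m/s.
Δv₁ = v_p − v_c1 = 454.0 m/s.
At r₂: circular v_c2 = √(μ/r₂) = 800.9 m/s; transfer-apolune v_a = √[μ(2/r₂ − 1/a_t)] = 492.4 m/s.
Δv₂ = v_c2 − v_a = 308.5 m/s.
Total Δv = Δv₁ + Δv₂ = 762.5 m/s.

Δv_total ≈ 762 m/s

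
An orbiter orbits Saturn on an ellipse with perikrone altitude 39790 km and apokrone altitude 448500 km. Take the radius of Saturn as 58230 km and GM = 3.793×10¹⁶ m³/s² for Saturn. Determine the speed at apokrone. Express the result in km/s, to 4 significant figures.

r_p = 58230 + 39790 = 98020 km = 9.8020×10⁷ m.
r_a = 58230 + 448500 = 506730 km = 5.0673×10⁸ m.
Semi-major axis a = (r_p + r_a)/2 = 3.0238×10⁵ km = 3.024×10⁸ m.
Vis-viva: v² = μ(2/r − 1/a) = 3.793×10¹⁶ × (3.947×10⁻⁹ − 3.307×10⁻⁹) = 2.426×10⁷ m²/s².
v = 4926 m/s = 4.926 km/s.

v ≈ 4.926 km/s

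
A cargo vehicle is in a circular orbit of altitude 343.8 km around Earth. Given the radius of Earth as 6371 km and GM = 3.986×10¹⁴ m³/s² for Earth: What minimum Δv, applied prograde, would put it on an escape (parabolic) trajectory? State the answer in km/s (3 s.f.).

Δv ≈ 3.19 km/s

r = 6371 + 343.8 = 6714.8 km = 6.7148×10⁶ m.
Circular speed v_c = √(μ/r) = 7705 m/s.
Escape speed v_esc = √(2μ/r) = √2 × v_c = 10900 m/s.
Δv = v_esc − v_c = 3191 m/s = 3.191 km/s.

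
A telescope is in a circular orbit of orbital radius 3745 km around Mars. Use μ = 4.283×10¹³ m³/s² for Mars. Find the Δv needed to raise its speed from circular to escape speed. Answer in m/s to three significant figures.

Δv ≈ 1400 m/s

r = 3745 km = 3.745×10⁶ m.
Circular speed v_c = √(μ/r) = 3382 m/s.
Escape speed v_esc = √(2μ/r) = √2 × v_c = 4783 m/s.
Δv = v_esc − v_c = 1401 m/s.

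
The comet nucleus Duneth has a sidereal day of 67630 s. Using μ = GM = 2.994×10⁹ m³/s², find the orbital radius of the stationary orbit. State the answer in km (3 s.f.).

r_sync ≈ 703 km

A synchronous orbit has period T, so by Kepler's third law a = (μT²/4π²)^(1/3).
μT²/4π² = 2.994×10⁹ × (6.763×10⁴)² / 39.48 = 3.469×10¹⁷ m³.
a = 7.026×10⁵ m = 702.63 km.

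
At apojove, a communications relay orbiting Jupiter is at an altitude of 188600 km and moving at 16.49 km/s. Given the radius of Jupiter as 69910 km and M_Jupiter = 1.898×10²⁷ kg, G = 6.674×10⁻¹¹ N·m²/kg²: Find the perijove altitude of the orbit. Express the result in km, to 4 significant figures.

perijove altitude ≈ 29360 km

μ = GM = 6.674×10⁻¹¹ × 1.898×10²⁷ = 1.267×10¹⁷ m³/s².
r_a = 69910 + 188600 = 2.5851×10⁵ km = 2.585×10⁸ m.
Specific energy ε = v²/2 − μ/r = -3.541×10⁸ J/kg, so a = −μ/(2ε) = 1.789×10⁸ m.
The apsides satisfy r_p + r_a = 2a, so the perijove radius is 2a − r_a = 9.927×10⁷ m = 99271 km.
Perijove altitude = 99271 − 69910 = 29361 km.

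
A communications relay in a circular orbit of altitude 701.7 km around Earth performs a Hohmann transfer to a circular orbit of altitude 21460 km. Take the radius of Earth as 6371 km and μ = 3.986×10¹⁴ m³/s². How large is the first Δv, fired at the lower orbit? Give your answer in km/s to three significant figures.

Δv ≈ 1.97 km/s

r₁ = 6371 + 701.7 = 7072.7 km = 7.0727×10⁶ m.
r₂ = 6371 + 21460 = 27831 km = 2.7831×10⁷ m.
Transfer ellipse a_t = (r₁ + r₂)/2 = 1.745×10⁷ m.
At r₁: circular v_c1 = √(μ/r₁) = 7507 m/s; transfer-perigee v_p = √[μ(2/r₁ − 1/a_t)] = 9480 m/s.
Δv₁ = v_p − v_c1 = 1973 m/s.
= 1.973 km/s.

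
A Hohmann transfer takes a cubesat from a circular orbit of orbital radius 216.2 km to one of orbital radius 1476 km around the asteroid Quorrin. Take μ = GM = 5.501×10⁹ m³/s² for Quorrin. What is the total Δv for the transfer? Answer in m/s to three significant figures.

r₁ = 216.2 km = 2.162×10⁵ m.
r₂ = 1476 km = 1.476×10⁶ m.
Transfer ellipse a_t = (r₁ + r₂)/2 = 8.461×10⁵ m.
At r₁: circular v_c1 = √(μ/r₁) = 159.5 m/s; transfer-periapsis v_p = √[μ(2/r₁ − 1/a_t)] = 210.7 m/s.
Δv₁ = v_p − v_c1 = 51.17 m/s.
At r₂: circular v_c2 = √(μ/r₂) = 61.05 m/s; transfer-apoapsis v_a = √[μ(2/r₂ − 1/a_t)] = 30.86 m/s.
Δv₂ = v_c2 − v_a = 30.19 m/s.
Total Δv = Δv₁ + Δv₂ = 81.36 m/s.

Δv_total ≈ 81.4 m/s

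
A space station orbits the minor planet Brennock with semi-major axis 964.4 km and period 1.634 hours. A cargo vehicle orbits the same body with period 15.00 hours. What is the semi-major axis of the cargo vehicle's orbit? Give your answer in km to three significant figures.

a₂ ≈ 4230 km

Kepler's third law: a³ ∝ T², so a₂ = a₁ (T₂/T₁)^(2/3).
T₂/T₁ = 9.180, (T₂/T₁)^(2/3) = 4.384.
a₂ = 964.4 × 4.384 = 4228 km.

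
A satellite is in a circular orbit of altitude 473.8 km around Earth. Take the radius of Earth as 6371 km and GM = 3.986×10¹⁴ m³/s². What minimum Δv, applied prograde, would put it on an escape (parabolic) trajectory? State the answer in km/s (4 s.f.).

r = 6371 + 473.8 = 6844.8 km = 6.8448×10⁶ m.
Circular speed v_c = √(μ/r) = 7631 m/s.
Escape speed v_esc = √(2μ/r) = √2 × v_c = 10790 m/s.
Δv = v_esc − v_c = 3161 m/s = 3.161 km/s.

Δv ≈ 3.161 km/s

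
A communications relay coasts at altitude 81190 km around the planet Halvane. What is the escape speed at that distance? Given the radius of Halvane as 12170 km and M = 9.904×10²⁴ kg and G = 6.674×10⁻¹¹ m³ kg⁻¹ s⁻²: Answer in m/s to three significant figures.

μ = GM = 6.674×10⁻¹¹ × 9.904×10²⁴ = 6.610×10¹⁴ m³/s².
r = 12170 + 81190 = 93360 km = 9.3360×10⁷ m.
Escape speed v_esc = √(2μ/r) = √(2 × 6.610×10¹⁴ / 9.336×10⁷) = √(1.416×10⁷) = 3763 m/s.

v_esc ≈ 3760 m/s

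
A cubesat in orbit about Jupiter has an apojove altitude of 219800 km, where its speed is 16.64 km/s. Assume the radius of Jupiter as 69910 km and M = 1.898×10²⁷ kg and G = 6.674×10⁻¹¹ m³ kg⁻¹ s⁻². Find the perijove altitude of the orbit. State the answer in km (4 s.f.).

perijove altitude ≈ 64330 km

μ = GM = 6.674×10⁻¹¹ × 1.898×10²⁷ = 1.267×10¹⁷ m³/s².
r_a = 69910 + 219800 = 2.8971×10⁵ km = 2.897×10⁸ m.
Specific energy ε = v²/2 − μ/r = -2.988×10⁸ J/kg, so a = −μ/(2ε) = 2.120×10⁸ m.
The apsides satisfy r_p + r_a = 2a, so the perijove radius is 2a − r_a = 1.342×10⁸ m = 1.3424×10⁵ km.
Perijove altitude = 1.3424×10⁵ − 69910 = 64326 km.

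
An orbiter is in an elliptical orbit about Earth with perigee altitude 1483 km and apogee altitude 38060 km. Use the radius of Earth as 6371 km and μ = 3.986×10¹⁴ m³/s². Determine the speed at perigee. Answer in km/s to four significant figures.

r_p = 6371 + 1483 = 7854.0 km = 7.8540×10⁶ m.
r_a = 6371 + 38060 = 44431 km = 4.4431×10⁷ m.
Semi-major axis a = (r_p + r_a)/2 = 26142 km = 2.614×10⁷ m.
Vis-viva: v² = μ(2/r − 1/a) = 3.986×10¹⁴ × (2.546×10⁻⁷ − 3.825×10⁻⁸) = 8.626×10⁷ m²/s².
v = 9287 m/s = 9.287 km/s.

v ≈ 9.287 km/s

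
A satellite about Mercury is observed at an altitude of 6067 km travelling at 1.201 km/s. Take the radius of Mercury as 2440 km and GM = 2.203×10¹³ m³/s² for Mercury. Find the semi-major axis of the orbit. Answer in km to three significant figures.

r = 2440 + 6067 = 8507.0 km = 8.507×10⁶ m.
Specific orbital energy ε = v²/2 − μ/r = (1201)²/2 − 2.203×10¹³/8.507×10⁶ = -1.868×10⁶ J/kg.
Since ε = −μ/(2a), a = −μ/(2ε) = 5.895×10⁶ m = 5895.3 km.

a ≈ 5900 km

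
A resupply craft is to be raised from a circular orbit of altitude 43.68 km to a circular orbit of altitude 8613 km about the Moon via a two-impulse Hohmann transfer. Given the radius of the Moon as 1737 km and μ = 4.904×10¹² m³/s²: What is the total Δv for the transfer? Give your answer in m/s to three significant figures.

r₁ = 1737 + 43.68 = 1780.7 km = 1.7807×10⁶ m.
r₂ = 1737 + 8613 = 10350 km = 1.0350×10⁷ m.
Transfer ellipse a_t = (r₁ + r₂)/2 = 6.065×10⁶ m.
At r₁: circular v_c1 = √(μ/r₁) = 1660 m/s; transfer-perilune v_p = √[μ(2/r₁ − 1/a_t)] = 2168 m/s.
Δv₁ = v_p − v_c1 = 508.3 m/s.
At r₂: circular v_c2 = √(μ/r₂) = 688.3 m/s; transfer-apolune v_a = √[μ(2/r₂ − 1/a_t)] = 373.0 m/s.
Δv₂ = v_c2 − v_a = 315.4 m/s.
Total Δv = Δv₁ + Δv₂ = 823.7 m/s.

Δv_total ≈ 824 m/s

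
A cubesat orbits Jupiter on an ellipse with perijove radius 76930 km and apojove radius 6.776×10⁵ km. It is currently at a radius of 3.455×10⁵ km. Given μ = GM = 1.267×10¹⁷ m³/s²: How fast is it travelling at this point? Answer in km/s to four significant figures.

v ≈ 19.94 km/s

Semi-major axis a = (r_p + r_a)/2 = 3.7726×10⁵ km = 3.773×10⁸ m.
Vis-viva: v² = μ(2/r − 1/a) = 1.267×10¹⁷ × (5.789×10⁻⁹ − 2.651×10⁻⁹) = 3.976×10⁸ m²/s².
v = 19940 m/s = 19.94 km/s.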